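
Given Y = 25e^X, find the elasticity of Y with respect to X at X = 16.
Elasticity = 16

Elasticity = (dY/dX) · (X/Y)

dY/dX = 25·e^X
At X = 16: dY/dX = 25·e^16, Y = 25·e^16

Elasticity = (25·e^16) · (16 / (25·e^16)) = 16

Interpretation: for a small percentage change in X, the percentage change in Y is approximately 16.00 times as large.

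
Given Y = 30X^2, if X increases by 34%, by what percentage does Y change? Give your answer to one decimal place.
79.6%

For Y = 30X^2:
If X → X(1 + 0.34)
Then Y → Y · (1 + 0.34)^2
     = Y · 1.7956

Percentage change = ((1 + 0.34)^2 − 1) × 100% ≈ 79.6%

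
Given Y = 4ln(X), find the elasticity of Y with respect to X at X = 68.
Elasticity = 1/ln(68) ≈ 0.2370

Elasticity = (dY/dX) · (X/Y)

dY/dX = 4/X
At X = 68: dY/dX = 1/17, Y = 4·ln(68)

Elasticity = (1/17) · (68 / (4·ln(68))) = 1/ln(68) ≈ 0.2370

Interpretation: for a small percentage change in X, the percentage change in Y is approximately 0.24 times as large.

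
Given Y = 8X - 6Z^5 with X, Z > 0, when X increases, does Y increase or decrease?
Y increases

Taking the partial derivative:
∂Y/∂X = 8

∂Y/∂X = 8 > 0 (assuming positive values)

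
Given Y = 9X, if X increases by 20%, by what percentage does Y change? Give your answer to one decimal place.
20.0%

For Y = 9X:
If X → X(1 + 0.2)
Then Y → Y · (1 + 0.2)^1
     = Y · 1.2000

Percentage change = ((1 + 0.2)^1 − 1) × 100% = 20.0%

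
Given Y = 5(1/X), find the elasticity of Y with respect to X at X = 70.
Elasticity = -1

Elasticity = (dY/dX) · (X/Y)

dY/dX = -5/X²
At X = 70: dY/dX = -1/980, Y = 1/14

Elasticity = (-1/980) · (70 / (1/14)) = -1

Interpretation: for a small percentage change in X, the percentage change in Y is approximately -1.00 times as large.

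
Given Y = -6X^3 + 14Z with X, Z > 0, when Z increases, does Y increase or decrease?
Y increases

Taking the partial derivative:
∂Y/∂Z = 14

∂Y/∂Z = 14 > 0 (assuming positive values)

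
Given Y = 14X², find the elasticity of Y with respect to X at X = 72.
Elasticity = 2

Elasticity = (dY/dX) · (X/Y)

dY/dX = 28·X
At X = 72: dY/dX = 2016, Y = 72576

Elasticity = 2016 · (72 / 72576) = 2

Interpretation: for a small percentage change in X, the percentage change in Y is approximately 2.00 times as large.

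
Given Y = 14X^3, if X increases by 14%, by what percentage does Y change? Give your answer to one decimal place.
48.2%

For Y = 14X^3:
If X → X(1 + 0.14)
Then Y → Y · (1 + 0.14)^3
     ≈ Y · 1.4815

Percentage change = ((1 + 0.14)^3 − 1) × 100% ≈ 48.2%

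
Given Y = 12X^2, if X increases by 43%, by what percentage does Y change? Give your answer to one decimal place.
104.5%

For Y = 12X^2:
If X → X(1 + 0.43)
Then Y → Y · (1 + 0.43)^2
     = Y · 2.0449

Percentage change = ((1 + 0.43)^2 − 1) × 100% ≈ 104.5%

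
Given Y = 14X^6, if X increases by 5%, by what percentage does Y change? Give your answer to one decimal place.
34.0%

For Y = 14X^6:
If X → X(1 + 0.05)
Then Y → Y · (1 + 0.05)^6
     ≈ Y · 1.3401

Percentage change = ((1 + 0.05)^6 − 1) × 100% ≈ 34.0%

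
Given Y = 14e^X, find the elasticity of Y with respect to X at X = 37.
Elasticity = 37

Elasticity = (dY/dX) · (X/Y)

dY/dX = 14·e^X
At X = 37: dY/dX = 14·e^37, Y = 14·e^37

Elasticity = (14·e^37) · (37 / (14·e^37)) = 37

Interpretation: for a small percentage change in X, the percentage change in Y is approximately 37.00 times as large.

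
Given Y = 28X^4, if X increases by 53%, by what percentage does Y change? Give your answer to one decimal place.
448.0%

For Y = 28X^4:
If X → X(1 + 0.53)
Then Y → Y · (1 + 0.53)^4
     ≈ Y · 5.4798

Percentage change = ((1 + 0.53)^4 − 1) × 100% ≈ 448.0%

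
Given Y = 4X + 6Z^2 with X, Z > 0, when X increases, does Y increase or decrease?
Y increases

Taking the partial derivative:
∂Y/∂X = 4

∂Y/∂X = 4 > 0 (assuming positive values)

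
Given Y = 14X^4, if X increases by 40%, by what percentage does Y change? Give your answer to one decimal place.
284.2%

For Y = 14X^4:
If X → X(1 + 0.4)
Then Y → Y · (1 + 0.4)^4
     = Y · 3.8416

Percentage change = ((1 + 0.4)^4 − 1) × 100% ≈ 284.2%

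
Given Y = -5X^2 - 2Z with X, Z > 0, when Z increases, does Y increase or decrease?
Y decreases

Taking the partial derivative:
∂Y/∂Z = -2

∂Y/∂Z = -2 < 0 (assuming positive values)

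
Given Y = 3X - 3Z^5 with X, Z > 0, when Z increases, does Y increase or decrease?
Y decreases

Taking the partial derivative:
∂Y/∂Z = -15Z^4

∂Y/∂Z = -15Z^4 < 0 (assuming positive values)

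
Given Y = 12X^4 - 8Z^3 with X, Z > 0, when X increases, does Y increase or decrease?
Y increases

Taking the partial derivative:
∂Y/∂X = 48X^3

∂Y/∂X = 48X^3 > 0 (assuming positive values)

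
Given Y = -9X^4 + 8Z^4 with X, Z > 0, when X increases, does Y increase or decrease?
Y decreases

Taking the partial derivative:
∂Y/∂X = -36X^3

∂Y/∂X = -36X^3 < 0 (assuming positive values)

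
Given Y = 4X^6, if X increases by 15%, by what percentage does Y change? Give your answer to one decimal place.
131.3%

For Y = 4X^6:
If X → X(1 + 0.15)
Then Y → Y · (1 + 0.15)^6
     ≈ Y · 2.3131

Percentage change = ((1 + 0.15)^6 − 1) × 100% ≈ 131.3%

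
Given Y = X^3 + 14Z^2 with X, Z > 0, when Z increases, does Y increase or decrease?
Y increases

Taking the partial derivative:
∂Y/∂Z = 28Z

∂Y/∂Z = 28Z > 0 (assuming positive values)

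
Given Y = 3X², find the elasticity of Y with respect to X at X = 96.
Elasticity = 2

Elasticity = (dY/dX) · (X/Y)

dY/dX = 6·X
At X = 96: dY/dX = 576, Y = 27648

Elasticity = 576 · (96 / 27648) = 2

Interpretation: for a small percentage change in X, the percentage change in Y is approximately 2.00 times as large.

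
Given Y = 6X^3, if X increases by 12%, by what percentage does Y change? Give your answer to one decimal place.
40.5%

For Y = 6X^3:
If X → X(1 + 0.12)
Then Y → Y · (1 + 0.12)^3
     ≈ Y · 1.4049

Percentage change = ((1 + 0.12)^3 − 1) × 100% ≈ 40.5%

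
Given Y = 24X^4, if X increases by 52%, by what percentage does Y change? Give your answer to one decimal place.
433.8%

For Y = 24X^4:
If X → X(1 + 0.52)
Then Y → Y · (1 + 0.52)^4
     ≈ Y · 5.3379

Percentage change = ((1 + 0.52)^4 − 1) × 100% ≈ 433.8%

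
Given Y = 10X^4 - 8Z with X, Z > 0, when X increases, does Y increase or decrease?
Y increases

Taking the partial derivative:
∂Y/∂X = 40X^3

∂Y/∂X = 40X^3 > 0 (assuming positive values)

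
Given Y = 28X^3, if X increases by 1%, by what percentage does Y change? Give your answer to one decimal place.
3.0%

For Y = 28X^3:
If X → X(1 + 0.01)
Then Y → Y · (1 + 0.01)^3
     ≈ Y · 1.0303

Percentage change = ((1 + 0.01)^3 − 1) × 100% ≈ 3.0%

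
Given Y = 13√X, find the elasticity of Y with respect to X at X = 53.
Elasticity = 1/2

Elasticity = (dY/dX) · (X/Y)

dY/dX = 13/(2·√X)
At X = 53: dY/dX = 13·√53/106, Y = 13·√53

Elasticity = (13·√53/106) · (53 / (13·√53)) = 1/2

Interpretation: for a small percentage change in X, the percentage change in Y is approximately 0.50 times as large.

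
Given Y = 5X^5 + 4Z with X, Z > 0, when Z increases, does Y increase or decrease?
Y increases

Taking the partial derivative:
∂Y/∂Z = 4

∂Y/∂Z = 4 > 0 (assuming positive values)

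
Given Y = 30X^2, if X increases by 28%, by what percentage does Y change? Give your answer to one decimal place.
63.8%

For Y = 30X^2:
If X → X(1 + 0.28)
Then Y → Y · (1 + 0.28)^2
     = Y · 1.6384

Percentage change = ((1 + 0.28)^2 − 1) × 100% ≈ 63.8%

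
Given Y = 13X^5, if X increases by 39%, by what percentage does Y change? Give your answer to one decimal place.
418.9%

For Y = 13X^5:
If X → X(1 + 0.39)
Then Y → Y · (1 + 0.39)^5
     ≈ Y · 5.1889

Percentage change = ((1 + 0.39)^5 − 1) × 100% ≈ 418.9%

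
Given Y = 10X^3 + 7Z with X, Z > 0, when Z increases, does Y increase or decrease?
Y increases

Taking the partial derivative:
∂Y/∂Z = 7

∂Y/∂Z = 7 > 0 (assuming positive values)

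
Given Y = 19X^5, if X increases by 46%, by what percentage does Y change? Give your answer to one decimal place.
563.4%

For Y = 19X^5:
If X → X(1 + 0.46)
Then Y → Y · (1 + 0.46)^5
     ≈ Y · 6.6338

Percentage change = ((1 + 0.46)^5 − 1) × 100% ≈ 563.4%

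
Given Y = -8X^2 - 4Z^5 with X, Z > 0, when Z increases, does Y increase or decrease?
Y decreases

Taking the partial derivative:
∂Y/∂Z = -20Z^4

∂Y/∂Z = -20Z^4 < 0 (assuming positive values)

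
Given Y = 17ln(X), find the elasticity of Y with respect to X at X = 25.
Elasticity = 1/ln(25) ≈ 0.3107

Elasticity = (dY/dX) · (X/Y)

dY/dX = 17/X
At X = 25: dY/dX = 17/25, Y = 17·ln(25)

Elasticity = (17/25) · (25 / (17·ln(25))) = 1/ln(25) ≈ 0.3107

Interpretation: for a small percentage change in X, the percentage change in Y is approximately 0.31 times as large.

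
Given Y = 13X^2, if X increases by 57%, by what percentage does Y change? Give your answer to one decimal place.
146.5%

For Y = 13X^2:
If X → X(1 + 0.57)
Then Y → Y · (1 + 0.57)^2
     = Y · 2.4649

Percentage change = ((1 + 0.57)^2 − 1) × 100% ≈ 146.5%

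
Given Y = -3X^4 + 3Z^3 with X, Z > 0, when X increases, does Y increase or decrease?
Y decreases

Taking the partial derivative:
∂Y/∂X = -12X^3

∂Y/∂X = -12X^3 < 0 (assuming positive values)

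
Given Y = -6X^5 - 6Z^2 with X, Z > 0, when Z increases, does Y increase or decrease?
Y decreases

Taking the partial derivative:
∂Y/∂Z = -12Z

∂Y/∂Z = -12Z < 0 (assuming positive values)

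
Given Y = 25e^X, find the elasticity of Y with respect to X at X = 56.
Elasticity = 56

Elasticity = (dY/dX) · (X/Y)

dY/dX = 25·e^X
At X = 56: dY/dX = 25·e^56, Y = 25·e^56

Elasticity = (25·e^56) · (56 / (25·e^56)) = 56

Interpretation: for a small percentage change in X, the percentage change in Y is approximately 56.00 times as large.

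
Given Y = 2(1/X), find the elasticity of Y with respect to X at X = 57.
Elasticity = -1

Elasticity = (dY/dX) · (X/Y)

dY/dX = -2/X²
At X = 57: dY/dX = -2/3249, Y = 2/57

Elasticity = (-2/3249) · (57 / (2/57)) = -1

Interpretation: for a small percentage change in X, the percentage change in Y is approximately -1.00 times as large.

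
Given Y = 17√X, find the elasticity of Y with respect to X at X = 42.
Elasticity = 1/2

Elasticity = (dY/dX) · (X/Y)

dY/dX = 17/(2·√X)
At X = 42: dY/dX = 17·√42/84, Y = 17·√42

Elasticity = (17·√42/84) · (42 / (17·√42)) = 1/2

Interpretation: for a small percentage change in X, the percentage change in Y is approximately 0.50 times as large.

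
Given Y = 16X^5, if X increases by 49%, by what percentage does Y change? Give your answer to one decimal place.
634.4%

For Y = 16X^5:
If X → X(1 + 0.49)
Then Y → Y · (1 + 0.49)^5
     ≈ Y · 7.3440

Percentage change = ((1 + 0.49)^5 − 1) × 100% ≈ 634.4%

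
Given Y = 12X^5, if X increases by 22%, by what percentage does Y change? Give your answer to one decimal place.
170.3%

For Y = 12X^5:
If X → X(1 + 0.22)
Then Y → Y · (1 + 0.22)^5
     ≈ Y · 2.7027

Percentage change = ((1 + 0.22)^5 − 1) × 100% ≈ 170.3%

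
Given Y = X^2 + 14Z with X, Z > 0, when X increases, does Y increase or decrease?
Y increases

Taking the partial derivative:
∂Y/∂X = 2X

∂Y/∂X = 2X > 0 (assuming positive values)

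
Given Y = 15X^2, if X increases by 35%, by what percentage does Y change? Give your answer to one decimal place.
82.3%

For Y = 15X^2:
If X → X(1 + 0.35)
Then Y → Y · (1 + 0.35)^2
     = Y · 1.8225

Percentage change = ((1 + 0.35)^2 − 1) × 100% ≈ 82.3%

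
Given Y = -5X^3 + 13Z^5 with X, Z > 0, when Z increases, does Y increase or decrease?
Y increases

Taking the partial derivative:
∂Y/∂Z = 65Z^4

∂Y/∂Z = 65Z^4 > 0 (assuming positive values)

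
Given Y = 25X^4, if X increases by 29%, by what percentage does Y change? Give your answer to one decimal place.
176.9%

For Y = 25X^4:
If X → X(1 + 0.29)
Then Y → Y · (1 + 0.29)^4
     ≈ Y · 2.7692

Percentage change = ((1 + 0.29)^4 − 1) × 100% ≈ 176.9%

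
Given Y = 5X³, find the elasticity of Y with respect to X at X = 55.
Elasticity = 3

Elasticity = (dY/dX) · (X/Y)

dY/dX = 15·X²
At X = 55: dY/dX = 45375, Y = 831875

Elasticity = 45375 · (55 / 831875) = 3

Interpretation: for a small percentage change in X, the percentage change in Y is approximately 3.00 times as large.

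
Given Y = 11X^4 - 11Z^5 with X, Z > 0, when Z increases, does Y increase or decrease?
Y decreases

Taking the partial derivative:
∂Y/∂Z = -55Z^4

∂Y/∂Z = -55Z^4 < 0 (assuming positive values)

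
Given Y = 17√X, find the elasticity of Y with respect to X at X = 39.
Elasticity = 1/2

Elasticity = (dY/dX) · (X/Y)

dY/dX = 17/(2·√X)
At X = 39: dY/dX = 17·√39/78, Y = 17·√39

Elasticity = (17·√39/78) · (39 / (17·√39)) = 1/2

Interpretation: for a small percentage change in X, the percentage change in Y is approximately 0.50 times as large.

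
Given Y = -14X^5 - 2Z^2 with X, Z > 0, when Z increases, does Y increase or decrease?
Y decreases

Taking the partial derivative:
∂Y/∂Z = -4Z

∂Y/∂Z = -4Z < 0 (assuming positive values)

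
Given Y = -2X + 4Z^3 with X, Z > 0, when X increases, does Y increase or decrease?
Y decreases

Taking the partial derivative:
∂Y/∂X = -2

∂Y/∂X = -2 < 0 (assuming positive values)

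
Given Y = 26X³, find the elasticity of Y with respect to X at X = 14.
Elasticity = 3

Elasticity = (dY/dX) · (X/Y)

dY/dX = 78·X²
At X = 14: dY/dX = 15288, Y = 71344

Elasticity = 15288 · (14 / 71344) = 3

Interpretation: for a small percentage change in X, the percentage change in Y is approximately 3.00 times as large.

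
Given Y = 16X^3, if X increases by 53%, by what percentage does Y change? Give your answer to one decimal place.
258.2%

For Y = 16X^3:
If X → X(1 + 0.53)
Then Y → Y · (1 + 0.53)^3
     ≈ Y · 3.5816

Percentage change = ((1 + 0.53)^3 − 1) × 100% ≈ 258.2%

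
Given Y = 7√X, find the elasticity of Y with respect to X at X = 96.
Elasticity = 1/2

Elasticity = (dY/dX) · (X/Y)

dY/dX = 7/(2·√X)
At X = 96: dY/dX = 7·√6/48, Y = 28·√6

Elasticity = (7·√6/48) · (96 / (28·√6)) = 1/2

Interpretation: for a small percentage change in X, the percentage change in Y is approximately 0.50 times as large.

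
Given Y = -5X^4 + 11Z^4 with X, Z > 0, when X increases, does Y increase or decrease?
Y decreases

Taking the partial derivative:
∂Y/∂X = -20X^3

∂Y/∂X = -20X^3 < 0 (assuming positive values)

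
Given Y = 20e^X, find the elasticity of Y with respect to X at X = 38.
Elasticity = 38

Elasticity = (dY/dX) · (X/Y)

dY/dX = 20·e^X
At X = 38: dY/dX = 20·e^38, Y = 20·e^38

Elasticity = (20·e^38) · (38 / (20·e^38)) = 38

Interpretation: for a small percentage change in X, the percentage change in Y is approximately 38.00 times as large.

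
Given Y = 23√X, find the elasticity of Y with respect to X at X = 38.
Elasticity = 1/2

Elasticity = (dY/dX) · (X/Y)

dY/dX = 23/(2·√X)
At X = 38: dY/dX = 23·√38/76, Y = 23·√38

Elasticity = (23·√38/76) · (38 / (23·√38)) = 1/2

Interpretation: for a small percentage change in X, the percentage change in Y is approximately 0.50 times as large.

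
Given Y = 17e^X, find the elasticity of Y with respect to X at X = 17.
Elasticity = 17

Elasticity = (dY/dX) · (X/Y)

dY/dX = 17·e^X
At X = 17: dY/dX = 17·e^17, Y = 17·e^17

Elasticity = (17·e^17) · (17 / (17·e^17)) = 17

Interpretation: for a small percentage change in X, the percentage change in Y is approximately 17.00 times as large.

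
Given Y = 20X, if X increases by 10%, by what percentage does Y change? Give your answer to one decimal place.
10.0%

For Y = 20X:
If X → X(1 + 0.1)
Then Y → Y · (1 + 0.1)^1
     = Y · 1.1000

Percentage change = ((1 + 0.1)^1 − 1) × 100% = 10.0%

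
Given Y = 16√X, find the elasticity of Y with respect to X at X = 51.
Elasticity = 1/2

Elasticity = (dY/dX) · (X/Y)

dY/dX = 8/√X
At X = 51: dY/dX = 8·√51/51, Y = 16·√51

Elasticity = (8·√51/51) · (51 / (16·√51)) = 1/2

Interpretation: for a small percentage change in X, the percentage change in Y is approximately 0.50 times as large.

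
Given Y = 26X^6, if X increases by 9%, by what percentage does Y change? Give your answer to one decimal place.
67.7%

For Y = 26X^6:
If X → X(1 + 0.09)
Then Y → Y · (1 + 0.09)^6
     ≈ Y · 1.6771

Percentage change = ((1 + 0.09)^6 − 1) × 100% ≈ 67.7%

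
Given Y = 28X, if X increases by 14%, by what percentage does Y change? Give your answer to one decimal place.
14.0%

For Y = 28X:
If X → X(1 + 0.14)
Then Y → Y · (1 + 0.14)^1
     = Y · 1.1400

Percentage change = ((1 + 0.14)^1 − 1) × 100% = 14.0%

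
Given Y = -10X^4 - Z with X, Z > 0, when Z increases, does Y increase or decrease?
Y decreases

Taking the partial derivative:
∂Y/∂Z = -1

∂Y/∂Z = -1 < 0 (assuming positive values)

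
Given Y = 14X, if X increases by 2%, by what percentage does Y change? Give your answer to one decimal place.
2.0%

For Y = 14X:
If X → X(1 + 0.02)
Then Y → Y · (1 + 0.02)^1
     = Y · 1.0200

Percentage change = ((1 + 0.02)^1 − 1) × 100% = 2.0%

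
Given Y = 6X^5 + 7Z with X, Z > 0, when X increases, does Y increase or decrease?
Y increases

Taking the partial derivative:
∂Y/∂X = 30X^4

∂Y/∂X = 30X^4 > 0 (assuming positive values)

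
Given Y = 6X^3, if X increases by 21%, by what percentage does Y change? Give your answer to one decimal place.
77.2%

For Y = 6X^3:
If X → X(1 + 0.21)
Then Y → Y · (1 + 0.21)^3
     ≈ Y · 1.7716

Percentage change = ((1 + 0.21)^3 − 1) × 100% ≈ 77.2%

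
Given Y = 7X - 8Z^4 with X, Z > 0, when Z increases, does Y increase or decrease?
Y decreases

Taking the partial derivative:
∂Y/∂Z = -32Z^3

∂Y/∂Z = -32Z^3 < 0 (assuming positive values)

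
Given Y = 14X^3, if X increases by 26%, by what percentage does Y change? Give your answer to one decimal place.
100.0%

For Y = 14X^3:
If X → X(1 + 0.26)
Then Y → Y · (1 + 0.26)^3
     ≈ Y · 2.0004

Percentage change = ((1 + 0.26)^3 − 1) × 100% ≈ 100.0%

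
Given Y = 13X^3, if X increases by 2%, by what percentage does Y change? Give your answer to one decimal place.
6.1%

For Y = 13X^3:
If X → X(1 + 0.02)
Then Y → Y · (1 + 0.02)^3
     ≈ Y · 1.0612

Percentage change = ((1 + 0.02)^3 − 1) × 100% ≈ 6.1%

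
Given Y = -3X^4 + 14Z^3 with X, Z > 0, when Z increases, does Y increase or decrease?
Y increases

Taking the partial derivative:
∂Y/∂Z = 42Z^2

∂Y/∂Z = 42Z^2 > 0 (assuming positive values)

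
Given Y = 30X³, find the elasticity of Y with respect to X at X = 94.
Elasticity = 3

Elasticity = (dY/dX) · (X/Y)

dY/dX = 90·X²
At X = 94: dY/dX = 795240, Y = 24917520

Elasticity = 795240 · (94 / 24917520) = 3

Interpretation: for a small percentage change in X, the percentage change in Y is approximately 3.00 times as large.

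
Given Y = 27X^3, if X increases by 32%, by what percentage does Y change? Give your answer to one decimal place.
130.0%

For Y = 27X^3:
If X → X(1 + 0.32)
Then Y → Y · (1 + 0.32)^3
     ≈ Y · 2.3000

Percentage change = ((1 + 0.32)^3 − 1) × 100% ≈ 130.0%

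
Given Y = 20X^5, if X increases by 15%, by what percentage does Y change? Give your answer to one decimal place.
101.1%

For Y = 20X^5:
If X → X(1 + 0.15)
Then Y → Y · (1 + 0.15)^5
     ≈ Y · 2.0114

Percentage change = ((1 + 0.15)^5 − 1) × 100% ≈ 101.1%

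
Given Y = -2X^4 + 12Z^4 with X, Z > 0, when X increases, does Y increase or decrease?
Y decreases

Taking the partial derivative:
∂Y/∂X = -8X^3

∂Y/∂X = -8X^3 < 0 (assuming positive values)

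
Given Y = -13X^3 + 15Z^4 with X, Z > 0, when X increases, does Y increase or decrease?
Y decreases

Taking the partial derivative:
∂Y/∂X = -39X^2

∂Y/∂X = -39X^2 < 0 (assuming positive values)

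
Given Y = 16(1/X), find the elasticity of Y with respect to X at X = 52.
Elasticity = -1

Elasticity = (dY/dX) · (X/Y)

dY/dX = -16/X²
At X = 52: dY/dX = -1/169, Y = 4/13

Elasticity = (-1/169) · (52 / (4/13)) = -1

Interpretation: for a small percentage change in X, the percentage change in Y is approximately -1.00 times as large.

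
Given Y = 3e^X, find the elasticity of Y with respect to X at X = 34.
Elasticity = 34

Elasticity = (dY/dX) · (X/Y)

dY/dX = 3·e^X
At X = 34: dY/dX = 3·e^34, Y = 3·e^34

Elasticity = (3·e^34) · (34 / (3·e^34)) = 34

Interpretation: for a small percentage change in X, the percentage change in Y is approximately 34.00 times as large.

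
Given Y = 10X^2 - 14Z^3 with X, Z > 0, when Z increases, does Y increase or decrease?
Y decreases

Taking the partial derivative:
∂Y/∂Z = -42Z^2

∂Y/∂Z = -42Z^2 < 0 (assuming positive values)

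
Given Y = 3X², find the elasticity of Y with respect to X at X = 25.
Elasticity = 2

Elasticity = (dY/dX) · (X/Y)

dY/dX = 6·X
At X = 25: dY/dX = 150, Y = 1875

Elasticity = 150 · (25 / 1875) = 2

Interpretation: for a small percentage change in X, the percentage change in Y is approximately 2.00 times as large.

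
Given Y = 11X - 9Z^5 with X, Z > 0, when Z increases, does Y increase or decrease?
Y decreases

Taking the partial derivative:
∂Y/∂Z = -45Z^4

∂Y/∂Z = -45Z^4 < 0 (assuming positive values)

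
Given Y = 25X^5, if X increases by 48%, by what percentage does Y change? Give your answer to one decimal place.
610.1%

For Y = 25X^5:
If X → X(1 + 0.48)
Then Y → Y · (1 + 0.48)^5
     ≈ Y · 7.1008

Percentage change = ((1 + 0.48)^5 − 1) × 100% ≈ 610.1%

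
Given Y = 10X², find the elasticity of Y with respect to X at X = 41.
Elasticity = 2

Elasticity = (dY/dX) · (X/Y)

dY/dX = 20·X
At X = 41: dY/dX = 820, Y = 16810

Elasticity = 820 · (41 / 16810) = 2

Interpretation: for a small percentage change in X, the percentage change in Y is approximately 2.00 times as large.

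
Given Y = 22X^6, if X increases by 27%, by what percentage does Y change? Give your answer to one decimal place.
319.6%

For Y = 22X^6:
If X → X(1 + 0.27)
Then Y → Y · (1 + 0.27)^6
     ≈ Y · 4.1959

Percentage change = ((1 + 0.27)^6 − 1) × 100% ≈ 319.6%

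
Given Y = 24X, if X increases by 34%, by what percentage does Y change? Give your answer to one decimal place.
34.0%

For Y = 24X:
If X → X(1 + 0.34)
Then Y → Y · (1 + 0.34)^1
     = Y · 1.3400

Percentage change = ((1 + 0.34)^1 − 1) × 100% = 34.0%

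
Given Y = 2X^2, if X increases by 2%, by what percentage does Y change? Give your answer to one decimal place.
4.0%

For Y = 2X^2:
If X → X(1 + 0.02)
Then Y → Y · (1 + 0.02)^2
     = Y · 1.0404

Percentage change = ((1 + 0.02)^2 − 1) × 100% ≈ 4.0%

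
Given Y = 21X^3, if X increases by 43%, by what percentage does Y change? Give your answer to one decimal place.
192.4%

For Y = 21X^3:
If X → X(1 + 0.43)
Then Y → Y · (1 + 0.43)^3
     ≈ Y · 2.9242

Percentage change = ((1 + 0.43)^3 − 1) × 100% ≈ 192.4%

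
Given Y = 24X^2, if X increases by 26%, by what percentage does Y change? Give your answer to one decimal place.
58.8%

For Y = 24X^2:
If X → X(1 + 0.26)
Then Y → Y · (1 + 0.26)^2
     = Y · 1.5876

Percentage change = ((1 + 0.26)^2 − 1) × 100% ≈ 58.8%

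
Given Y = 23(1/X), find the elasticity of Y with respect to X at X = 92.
Elasticity = -1

Elasticity = (dY/dX) · (X/Y)

dY/dX = -23/X²
At X = 92: dY/dX = -1/368, Y = 1/4

Elasticity = (-1/368) · (92 / (1/4)) = -1

Interpretation: for a small percentage change in X, the percentage change in Y is approximately -1.00 times as large.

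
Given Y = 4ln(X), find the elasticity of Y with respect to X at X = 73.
Elasticity = 1/ln(73) ≈ 0.2331

Elasticity = (dY/dX) · (X/Y)

dY/dX = 4/X
At X = 73: dY/dX = 4/73, Y = 4·ln(73)

Elasticity = (4/73) · (73 / (4·ln(73))) = 1/ln(73) ≈ 0.2331

Interpretation: for a small percentage change in X, the percentage change in Y is approximately 0.23 times as large.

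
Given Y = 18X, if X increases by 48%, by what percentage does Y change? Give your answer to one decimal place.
48.0%

For Y = 18X:
If X → X(1 + 0.48)
Then Y → Y · (1 + 0.48)^1
     = Y · 1.4800

Percentage change = ((1 + 0.48)^1 − 1) × 100% = 48.0%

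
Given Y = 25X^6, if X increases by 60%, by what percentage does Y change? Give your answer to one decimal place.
1577.7%

For Y = 25X^6:
If X → X(1 + 0.6)
Then Y → Y · (1 + 0.6)^6
     ≈ Y · 16.7772

Percentage change = ((1 + 0.6)^6 − 1) × 100% ≈ 1577.7%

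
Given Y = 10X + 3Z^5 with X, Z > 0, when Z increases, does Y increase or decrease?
Y increases

Taking the partial derivative:
∂Y/∂Z = 15Z^4

∂Y/∂Z = 15Z^4 > 0 (assuming positive values)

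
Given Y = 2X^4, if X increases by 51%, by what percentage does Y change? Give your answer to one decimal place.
419.9%

For Y = 2X^4:
If X → X(1 + 0.51)
Then Y → Y · (1 + 0.51)^4
     ≈ Y · 5.1989

Percentage change = ((1 + 0.51)^4 − 1) × 100% ≈ 419.9%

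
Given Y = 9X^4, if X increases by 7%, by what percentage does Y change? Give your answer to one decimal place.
31.1%

For Y = 9X^4:
If X → X(1 + 0.07)
Then Y → Y · (1 + 0.07)^4
     ≈ Y · 1.3108

Percentage change = ((1 + 0.07)^4 − 1) × 100% ≈ 31.1%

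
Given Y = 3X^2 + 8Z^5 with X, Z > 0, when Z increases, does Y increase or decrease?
Y increases

Taking the partial derivative:
∂Y/∂Z = 40Z^4

∂Y/∂Z = 40Z^4 > 0 (assuming positive values)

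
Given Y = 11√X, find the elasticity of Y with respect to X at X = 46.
Elasticity = 1/2

Elasticity = (dY/dX) · (X/Y)

dY/dX = 11/(2·√X)
At X = 46: dY/dX = 11·√46/92, Y = 11·√46

Elasticity = (11·√46/92) · (46 / (11·√46)) = 1/2

Interpretation: for a small percentage change in X, the percentage change in Y is approximately 0.50 times as large.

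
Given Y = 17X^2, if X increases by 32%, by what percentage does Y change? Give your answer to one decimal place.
74.2%

For Y = 17X^2:
If X → X(1 + 0.32)
Then Y → Y · (1 + 0.32)^2
     = Y · 1.7424

Percentage change = ((1 + 0.32)^2 − 1) × 100% ≈ 74.2%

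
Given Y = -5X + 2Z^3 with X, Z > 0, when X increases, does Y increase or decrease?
Y decreases

Taking the partial derivative:
∂Y/∂X = -5

∂Y/∂X = -5 < 0 (assuming positive values)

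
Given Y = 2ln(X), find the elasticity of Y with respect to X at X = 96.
Elasticity = 1/ln(96) ≈ 0.2191

Elasticity = (dY/dX) · (X/Y)

dY/dX = 2/X
At X = 96: dY/dX = 1/48, Y = 2·ln(96)

Elasticity = (1/48) · (96 / (2·ln(96))) = 1/ln(96) ≈ 0.2191

Interpretation: for a small percentage change in X, the percentage change in Y is approximately 0.22 times as large.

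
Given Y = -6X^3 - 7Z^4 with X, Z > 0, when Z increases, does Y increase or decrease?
Y decreases

Taking the partial derivative:
∂Y/∂Z = -28Z^3

∂Y/∂Z = -28Z^3 < 0 (assuming positive values)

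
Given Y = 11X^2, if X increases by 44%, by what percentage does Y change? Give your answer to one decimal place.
107.4%

For Y = 11X^2:
If X → X(1 + 0.44)
Then Y → Y · (1 + 0.44)^2
     = Y · 2.0736

Percentage change = ((1 + 0.44)^2 − 1) × 100% ≈ 107.4%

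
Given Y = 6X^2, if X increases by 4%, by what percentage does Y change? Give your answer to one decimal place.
8.2%

For Y = 6X^2:
If X → X(1 + 0.04)
Then Y → Y · (1 + 0.04)^2
     = Y · 1.0816

Percentage change = ((1 + 0.04)^2 − 1) × 100% ≈ 8.2%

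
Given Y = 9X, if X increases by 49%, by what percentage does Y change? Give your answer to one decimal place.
49.0%

For Y = 9X:
If X → X(1 + 0.49)
Then Y → Y · (1 + 0.49)^1
     = Y · 1.4900

Percentage change = ((1 + 0.49)^1 − 1) × 100% = 49.0%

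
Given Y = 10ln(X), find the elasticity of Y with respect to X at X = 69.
Elasticity = 1/ln(69) ≈ 0.2362

Elasticity = (dY/dX) · (X/Y)

dY/dX = 10/X
At X = 69: dY/dX = 10/69, Y = 10·ln(69)

Elasticity = (10/69) · (69 / (10·ln(69))) = 1/ln(69) ≈ 0.2362

Interpretation: for a small percentage change in X, the percentage change in Y is approximately 0.24 times as large.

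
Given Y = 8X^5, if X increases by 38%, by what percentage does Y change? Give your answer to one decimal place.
400.5%

For Y = 8X^5:
If X → X(1 + 0.38)
Then Y → Y · (1 + 0.38)^5
     ≈ Y · 5.0049

Percentage change = ((1 + 0.38)^5 − 1) × 100% ≈ 400.5%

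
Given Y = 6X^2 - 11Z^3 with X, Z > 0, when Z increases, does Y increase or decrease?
Y decreases

Taking the partial derivative:
∂Y/∂Z = -33Z^2

∂Y/∂Z = -33Z^2 < 0 (assuming positive values)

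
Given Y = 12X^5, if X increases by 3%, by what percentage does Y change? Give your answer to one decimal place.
15.9%

For Y = 12X^5:
If X → X(1 + 0.03)
Then Y → Y · (1 + 0.03)^5
     ≈ Y · 1.1593

Percentage change = ((1 + 0.03)^5 − 1) × 100% ≈ 15.9%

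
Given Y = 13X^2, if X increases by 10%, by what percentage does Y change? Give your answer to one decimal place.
21.0%

For Y = 13X^2:
If X → X(1 + 0.1)
Then Y → Y · (1 + 0.1)^2
     = Y · 1.2100

Percentage change = ((1 + 0.1)^2 − 1) × 100% = 21.0%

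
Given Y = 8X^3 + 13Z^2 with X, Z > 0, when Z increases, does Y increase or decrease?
Y increases

Taking the partial derivative:
∂Y/∂Z = 26Z

∂Y/∂Z = 26Z > 0 (assuming positive values)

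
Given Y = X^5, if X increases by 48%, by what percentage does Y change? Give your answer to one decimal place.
610.1%

For Y = X^5:
If X → X(1 + 0.48)
Then Y → Y · (1 + 0.48)^5
     ≈ Y · 7.1008

Percentage change = ((1 + 0.48)^5 − 1) × 100% ≈ 610.1%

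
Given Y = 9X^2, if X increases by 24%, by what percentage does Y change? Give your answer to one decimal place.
53.8%

For Y = 9X^2:
If X → X(1 + 0.24)
Then Y → Y · (1 + 0.24)^2
     = Y · 1.5376

Percentage change = ((1 + 0.24)^2 − 1) × 100% ≈ 53.8%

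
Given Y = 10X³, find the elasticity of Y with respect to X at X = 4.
Elasticity = 3

Elasticity = (dY/dX) · (X/Y)

dY/dX = 30·X²
At X = 4: dY/dX = 480, Y = 640

Elasticity = 480 · (4 / 640) = 3

Interpretation: for a small percentage change in X, the percentage change in Y is approximately 3.00 times as large.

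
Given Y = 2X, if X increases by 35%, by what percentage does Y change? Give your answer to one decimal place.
35.0%

For Y = 2X:
If X → X(1 + 0.35)
Then Y → Y · (1 + 0.35)^1
     = Y · 1.3500

Percentage change = ((1 + 0.35)^1 − 1) × 100% = 35.0%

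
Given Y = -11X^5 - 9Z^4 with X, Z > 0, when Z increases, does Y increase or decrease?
Y decreases

Taking the partial derivative:
∂Y/∂Z = -36Z^3

∂Y/∂Z = -36Z^3 < 0 (assuming positive values)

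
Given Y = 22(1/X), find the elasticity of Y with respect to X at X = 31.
Elasticity = -1

Elasticity = (dY/dX) · (X/Y)

dY/dX = -22/X²
At X = 31: dY/dX = -22/961, Y = 22/31

Elasticity = (-22/961) · (31 / (22/31)) = -1

Interpretation: for a small percentage change in X, the percentage change in Y is approximately -1.00 times as large.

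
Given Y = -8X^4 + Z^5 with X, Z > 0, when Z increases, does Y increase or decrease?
Y increases

Taking the partial derivative:
∂Y/∂Z = 5Z^4

∂Y/∂Z = 5Z^4 > 0 (assuming positive values)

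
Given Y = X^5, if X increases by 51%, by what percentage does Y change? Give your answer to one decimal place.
685.0%

For Y = X^5:
If X → X(1 + 0.51)
Then Y → Y · (1 + 0.51)^5
     ≈ Y · 7.8503

Percentage change = ((1 + 0.51)^5 − 1) × 100% ≈ 685.0%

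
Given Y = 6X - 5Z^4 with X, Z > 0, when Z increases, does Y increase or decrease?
Y decreases

Taking the partial derivative:
∂Y/∂Z = -20Z^3

∂Y/∂Z = -20Z^3 < 0 (assuming positive values)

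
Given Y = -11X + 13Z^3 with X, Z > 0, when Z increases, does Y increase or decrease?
Y increases

Taking the partial derivative:
∂Y/∂Z = 39Z^2

∂Y/∂Z = 39Z^2 > 0 (assuming positive values)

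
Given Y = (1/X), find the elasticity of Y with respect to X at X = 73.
Elasticity = -1

Elasticity = (dY/dX) · (X/Y)

dY/dX = -1/X²
At X = 73: dY/dX = -1/5329, Y = 1/73

Elasticity = (-1/5329) · (73 / (1/73)) = -1

Interpretation: for a small percentage change in X, the percentage change in Y is approximately -1.00 times as large.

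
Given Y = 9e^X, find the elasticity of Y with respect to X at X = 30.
Elasticity = 30

Elasticity = (dY/dX) · (X/Y)

dY/dX = 9·e^X
At X = 30: dY/dX = 9·e^30, Y = 9·e^30

Elasticity = (9·e^30) · (30 / (9·e^30)) = 30

Interpretation: for a small percentage change in X, the percentage change in Y is approximately 30.00 times as large.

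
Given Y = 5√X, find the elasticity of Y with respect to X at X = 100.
Elasticity = 1/2

Elasticity = (dY/dX) · (X/Y)

dY/dX = 5/(2·√X)
At X = 100: dY/dX = 1/4, Y = 50

Elasticity = (1/4) · (100 / 50) = 1/2

Interpretation: for a small percentage change in X, the percentage change in Y is approximately 0.50 times as large.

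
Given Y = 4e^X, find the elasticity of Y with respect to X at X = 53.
Elasticity = 53

Elasticity = (dY/dX) · (X/Y)

dY/dX = 4·e^X
At X = 53: dY/dX = 4·e^53, Y = 4·e^53

Elasticity = (4·e^53) · (53 / (4·e^53)) = 53

Interpretation: for a small percentage change in X, the percentage change in Y is approximately 53.00 times as large.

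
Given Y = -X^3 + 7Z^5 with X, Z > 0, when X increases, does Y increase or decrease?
Y decreases

Taking the partial derivative:
∂Y/∂X = -3X^2

∂Y/∂X = -3X^2 < 0 (assuming positive values)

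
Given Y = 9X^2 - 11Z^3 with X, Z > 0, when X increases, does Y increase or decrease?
Y increases

Taking the partial derivative:
∂Y/∂X = 18X

∂Y/∂X = 18X > 0 (assuming positive values)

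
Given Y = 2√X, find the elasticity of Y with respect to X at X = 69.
Elasticity = 1/2

Elasticity = (dY/dX) · (X/Y)

dY/dX = 1/√X
At X = 69: dY/dX = √69/69, Y = 2·√69

Elasticity = (√69/69) · (69 / (2·√69)) = 1/2

Interpretation: for a small percentage change in X, the percentage change in Y is approximately 0.50 times as large.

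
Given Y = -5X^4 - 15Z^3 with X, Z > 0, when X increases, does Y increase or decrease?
Y decreases

Taking the partial derivative:
∂Y/∂X = -20X^3

∂Y/∂X = -20X^3 < 0 (assuming positive values)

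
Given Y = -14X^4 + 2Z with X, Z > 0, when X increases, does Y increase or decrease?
Y decreases

Taking the partial derivative:
∂Y/∂X = -56X^3

∂Y/∂X = -56X^3 < 0 (assuming positive values)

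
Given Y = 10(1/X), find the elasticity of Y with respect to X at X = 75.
Elasticity = -1

Elasticity = (dY/dX) · (X/Y)

dY/dX = -10/X²
At X = 75: dY/dX = -2/1125, Y = 2/15

Elasticity = (-2/1125) · (75 / (2/15)) = -1

Interpretation: for a small percentage change in X, the percentage change in Y is approximately -1.00 times as large.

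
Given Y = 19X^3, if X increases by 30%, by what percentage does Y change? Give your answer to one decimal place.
119.7%

For Y = 19X^3:
If X → X(1 + 0.3)
Then Y → Y · (1 + 0.3)^3
     = Y · 2.1970

Percentage change = ((1 + 0.3)^3 − 1) × 100% = 119.7%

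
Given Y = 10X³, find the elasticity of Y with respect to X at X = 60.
Elasticity = 3

Elasticity = (dY/dX) · (X/Y)

dY/dX = 30·X²
At X = 60: dY/dX = 108000, Y = 2160000

Elasticity = 108000 · (60 / 2160000) = 3

Interpretation: for a small percentage change in X, the percentage change in Y is approximately 3.00 times as large.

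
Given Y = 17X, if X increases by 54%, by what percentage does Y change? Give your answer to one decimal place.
54.0%

For Y = 17X:
If X → X(1 + 0.54)
Then Y → Y · (1 + 0.54)^1
     = Y · 1.5400

Percentage change = ((1 + 0.54)^1 − 1) × 100% = 54.0%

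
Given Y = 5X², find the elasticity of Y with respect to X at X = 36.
Elasticity = 2

Elasticity = (dY/dX) · (X/Y)

dY/dX = 10·X
At X = 36: dY/dX = 360, Y = 6480

Elasticity = 360 · (36 / 6480) = 2

Interpretation: for a small percentage change in X, the percentage change in Y is approximately 2.00 times as large.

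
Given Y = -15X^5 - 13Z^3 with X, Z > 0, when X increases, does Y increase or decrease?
Y decreases

Taking the partial derivative:
∂Y/∂X = -75X^4

∂Y/∂X = -75X^4 < 0 (assuming positive values)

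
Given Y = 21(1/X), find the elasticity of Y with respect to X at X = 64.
Elasticity = -1

Elasticity = (dY/dX) · (X/Y)

dY/dX = -21/X²
At X = 64: dY/dX = -21/4096, Y = 21/64

Elasticity = (-21/4096) · (64 / (21/64)) = -1

Interpretation: for a small percentage change in X, the percentage change in Y is approximately -1.00 times as large.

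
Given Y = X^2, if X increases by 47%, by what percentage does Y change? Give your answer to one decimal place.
116.1%

For Y = X^2:
If X → X(1 + 0.47)
Then Y → Y · (1 + 0.47)^2
     = Y · 2.1609

Percentage change = ((1 + 0.47)^2 − 1) × 100% ≈ 116.1%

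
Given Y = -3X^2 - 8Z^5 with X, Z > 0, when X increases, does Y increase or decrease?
Y decreases

Taking the partial derivative:
∂Y/∂X = -6X

∂Y/∂X = -6X < 0 (assuming positive values)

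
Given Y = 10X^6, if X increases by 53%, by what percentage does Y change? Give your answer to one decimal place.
1182.8%

For Y = 10X^6:
If X → X(1 + 0.53)
Then Y → Y · (1 + 0.53)^6
     ≈ Y · 12.8277

Percentage change = ((1 + 0.53)^6 − 1) × 100% ≈ 1182.8%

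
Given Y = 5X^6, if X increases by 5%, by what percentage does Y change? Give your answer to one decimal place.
34.0%

For Y = 5X^6:
If X → X(1 + 0.05)
Then Y → Y · (1 + 0.05)^6
     ≈ Y · 1.3401

Percentage change = ((1 + 0.05)^6 − 1) × 100% ≈ 34.0%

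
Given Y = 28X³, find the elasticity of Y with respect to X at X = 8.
Elasticity = 3

Elasticity = (dY/dX) · (X/Y)

dY/dX = 84·X²
At X = 8: dY/dX = 5376, Y = 14336

Elasticity = 5376 · (8 / 14336) = 3

Interpretation: for a small percentage change in X, the percentage change in Y is approximately 3.00 times as large.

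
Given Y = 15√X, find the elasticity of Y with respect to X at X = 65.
Elasticity = 1/2

Elasticity = (dY/dX) · (X/Y)

dY/dX = 15/(2·√X)
At X = 65: dY/dX = 3·√65/26, Y = 15·√65

Elasticity = (3·√65/26) · (65 / (15·√65)) = 1/2

Interpretation: for a small percentage change in X, the percentage change in Y is approximately 0.50 times as large.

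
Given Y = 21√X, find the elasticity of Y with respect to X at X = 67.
Elasticity = 1/2

Elasticity = (dY/dX) · (X/Y)

dY/dX = 21/(2·√X)
At X = 67: dY/dX = 21·√67/134, Y = 21·√67

Elasticity = (21·√67/134) · (67 / (21·√67)) = 1/2

Interpretation: for a small percentage change in X, the percentage change in Y is approximately 0.50 times as large.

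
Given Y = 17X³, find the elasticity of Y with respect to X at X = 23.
Elasticity = 3

Elasticity = (dY/dX) · (X/Y)

dY/dX = 51·X²
At X = 23: dY/dX = 26979, Y = 206839

Elasticity = 26979 · (23 / 206839) = 3

Interpretation: for a small percentage change in X, the percentage change in Y is approximately 3.00 times as large.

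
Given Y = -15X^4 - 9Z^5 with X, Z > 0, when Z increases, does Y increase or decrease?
Y decreases

Taking the partial derivative:
∂Y/∂Z = -45Z^4

∂Y/∂Z = -45Z^4 < 0 (assuming positive values)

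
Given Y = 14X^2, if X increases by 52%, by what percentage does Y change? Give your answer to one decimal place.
131.0%

For Y = 14X^2:
If X → X(1 + 0.52)
Then Y → Y · (1 + 0.52)^2
     = Y · 2.3104

Percentage change = ((1 + 0.52)^2 − 1) × 100% ≈ 131.0%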